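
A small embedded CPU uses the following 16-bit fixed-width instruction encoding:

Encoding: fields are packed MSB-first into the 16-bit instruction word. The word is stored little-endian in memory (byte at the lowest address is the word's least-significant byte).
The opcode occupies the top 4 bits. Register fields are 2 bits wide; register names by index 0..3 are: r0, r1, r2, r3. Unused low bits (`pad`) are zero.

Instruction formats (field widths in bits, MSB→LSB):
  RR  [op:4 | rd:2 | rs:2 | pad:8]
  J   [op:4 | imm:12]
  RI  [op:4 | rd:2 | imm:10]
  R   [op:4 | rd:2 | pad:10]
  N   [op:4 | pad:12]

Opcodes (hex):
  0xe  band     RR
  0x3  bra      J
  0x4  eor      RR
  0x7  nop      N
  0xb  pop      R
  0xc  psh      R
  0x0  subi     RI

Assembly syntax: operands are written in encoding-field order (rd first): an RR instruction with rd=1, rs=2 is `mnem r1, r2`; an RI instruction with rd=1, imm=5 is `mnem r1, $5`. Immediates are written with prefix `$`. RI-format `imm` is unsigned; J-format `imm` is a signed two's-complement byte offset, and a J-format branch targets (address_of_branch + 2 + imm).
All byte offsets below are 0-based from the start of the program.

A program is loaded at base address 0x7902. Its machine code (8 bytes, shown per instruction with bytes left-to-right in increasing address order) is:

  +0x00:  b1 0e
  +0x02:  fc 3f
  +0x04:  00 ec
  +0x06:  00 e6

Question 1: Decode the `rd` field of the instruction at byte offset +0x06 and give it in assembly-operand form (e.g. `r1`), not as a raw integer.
r1

@+06  little-endian(00 e6) = 0xe600
  op=0xe600>>12=0xe ⇒ band (RR)
  rd@[11:10]=0x1 ⇒ r1
  rs@[9:8]=0x2 ⇒ r2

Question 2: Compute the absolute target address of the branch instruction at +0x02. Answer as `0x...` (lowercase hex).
0x7902

off 0x02: read fc 3f as little → 0x3ffc
  top 4b → 0x3 → bra [J]
  imm: (w>>0)&0xfff=0xffc (s12→-4) → $-4
  target = base 0x7902 + off 0x02 + 2 + imm -4 = 0x7902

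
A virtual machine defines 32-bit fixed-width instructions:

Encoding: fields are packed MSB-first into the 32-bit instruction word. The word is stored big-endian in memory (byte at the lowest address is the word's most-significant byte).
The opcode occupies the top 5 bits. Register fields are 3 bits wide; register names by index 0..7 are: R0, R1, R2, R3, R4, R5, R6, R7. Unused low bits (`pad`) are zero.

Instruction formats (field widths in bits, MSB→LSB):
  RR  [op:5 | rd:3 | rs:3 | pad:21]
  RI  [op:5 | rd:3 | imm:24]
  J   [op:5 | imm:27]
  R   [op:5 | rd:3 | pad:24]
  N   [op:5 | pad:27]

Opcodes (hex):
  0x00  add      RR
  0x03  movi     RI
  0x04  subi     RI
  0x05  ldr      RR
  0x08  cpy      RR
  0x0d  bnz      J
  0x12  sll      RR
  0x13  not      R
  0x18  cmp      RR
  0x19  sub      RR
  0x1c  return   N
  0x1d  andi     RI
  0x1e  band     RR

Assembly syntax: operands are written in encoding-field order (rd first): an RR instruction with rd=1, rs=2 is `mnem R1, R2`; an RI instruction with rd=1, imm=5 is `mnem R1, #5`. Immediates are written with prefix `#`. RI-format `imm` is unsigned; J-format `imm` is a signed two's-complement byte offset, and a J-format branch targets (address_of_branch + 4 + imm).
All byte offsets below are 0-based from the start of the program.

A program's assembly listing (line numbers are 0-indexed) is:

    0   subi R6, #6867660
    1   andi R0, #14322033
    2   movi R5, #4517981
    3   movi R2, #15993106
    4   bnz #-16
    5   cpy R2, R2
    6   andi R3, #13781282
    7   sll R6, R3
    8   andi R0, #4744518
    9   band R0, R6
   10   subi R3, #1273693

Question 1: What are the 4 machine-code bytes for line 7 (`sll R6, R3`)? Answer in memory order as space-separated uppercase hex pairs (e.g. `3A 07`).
L7: sll op=0x12:5|rd=6:3|rs=3:3|pad=0:21 ⇒ 0x96600000 ⇒ big 96 60 00 00

96 60 00 00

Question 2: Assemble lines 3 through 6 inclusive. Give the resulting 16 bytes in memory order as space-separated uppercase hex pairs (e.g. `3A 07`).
3. movi fields op=0x3:5|rd=2:3|imm=15993106:24 → word 1af40912h → 1a f4 09 12
4. bnz fields op=0xd:5|imm=-16:27 → word 6ffffff0h → 6f ff ff f0
5. cpy fields op=0x8:5|rd=2:3|rs=2:3|pad=0:21 → word 42400000h → 42 40 00 00
6. andi fields op=0x1d:5|rd=3:3|imm=13781282:24 → word ebd24922h → eb d2 49 22

1A F4 09 12 6F FF FF F0 42 40 00 00 EB D2 49 22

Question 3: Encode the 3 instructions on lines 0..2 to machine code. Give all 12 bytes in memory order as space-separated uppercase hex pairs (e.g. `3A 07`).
26 68 CA CC E8 DA 89 71 1D 44 F0 5D

0. subi fields op=0x4:5|rd=6:3|imm=6867660:24 → word 2668cacch → 26 68 ca cc
1. andi fields op=0x1d:5|rd=0:3|imm=14322033:24 → word e8da8971h → e8 da 89 71
2. movi fields op=0x3:5|rd=5:3|imm=4517981:24 → word 1d44f05dh → 1d 44 f0 5d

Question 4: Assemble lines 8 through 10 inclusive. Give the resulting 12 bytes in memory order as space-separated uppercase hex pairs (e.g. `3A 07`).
8. andi fields op=0x1d:5|rd=0:3|imm=4744518:24 → word e8486546h → e8 48 65 46
9. band fields op=0x1e:5|rd=0:3|rs=6:3|pad=0:21 → word f0c00000h → f0 c0 00 00
10. subi fields op=0x4:5|rd=3:3|imm=1273693:24 → word 23136f5dh → 23 13 6f 5d

E8 48 65 46 F0 C0 00 00 23 13 6F 5D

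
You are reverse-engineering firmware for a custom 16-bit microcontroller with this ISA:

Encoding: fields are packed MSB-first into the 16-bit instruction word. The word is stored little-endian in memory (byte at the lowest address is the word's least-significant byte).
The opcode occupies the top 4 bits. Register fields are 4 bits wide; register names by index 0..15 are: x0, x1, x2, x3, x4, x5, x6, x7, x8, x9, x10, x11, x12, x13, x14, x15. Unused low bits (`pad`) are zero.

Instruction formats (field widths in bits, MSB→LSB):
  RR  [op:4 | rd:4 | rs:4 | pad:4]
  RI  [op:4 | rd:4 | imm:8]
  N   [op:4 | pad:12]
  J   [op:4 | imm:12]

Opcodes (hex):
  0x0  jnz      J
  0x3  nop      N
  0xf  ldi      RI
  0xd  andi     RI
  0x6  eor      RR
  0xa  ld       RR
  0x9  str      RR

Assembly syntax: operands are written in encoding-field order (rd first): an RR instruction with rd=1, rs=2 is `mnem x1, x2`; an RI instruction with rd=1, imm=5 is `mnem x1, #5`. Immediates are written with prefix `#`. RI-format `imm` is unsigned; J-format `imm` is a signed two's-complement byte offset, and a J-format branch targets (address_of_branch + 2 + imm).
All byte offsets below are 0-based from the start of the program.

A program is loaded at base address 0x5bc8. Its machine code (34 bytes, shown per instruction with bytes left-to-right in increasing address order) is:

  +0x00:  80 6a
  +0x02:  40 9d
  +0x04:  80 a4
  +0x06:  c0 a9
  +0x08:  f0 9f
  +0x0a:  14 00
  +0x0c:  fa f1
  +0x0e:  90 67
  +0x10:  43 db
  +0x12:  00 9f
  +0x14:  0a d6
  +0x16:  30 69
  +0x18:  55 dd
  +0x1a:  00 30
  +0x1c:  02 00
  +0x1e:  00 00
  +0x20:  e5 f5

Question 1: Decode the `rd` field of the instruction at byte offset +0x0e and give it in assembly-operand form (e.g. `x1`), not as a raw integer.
x7

+0x0e: 90 67 ⇒ word 0x6790 (little)
  op=0x6790>>12=0x6 ⇒ eor (RR)
  [11:8] rd=7 = x7
  [7:4] rs=9 = x9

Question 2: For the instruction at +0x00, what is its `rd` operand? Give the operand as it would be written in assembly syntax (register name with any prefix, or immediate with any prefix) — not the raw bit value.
x10

off 0x00: read 80 6a as little → 0x6a80
  opcode bits[15:12]=0x6: eor/RR
  rd@[11:8]=0xa ⇒ x10
  rs@[7:4]=0x8 ⇒ x8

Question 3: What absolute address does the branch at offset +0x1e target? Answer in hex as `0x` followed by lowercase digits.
@+1e  little-endian(00 00) = 0x0000
  opcode bits[15:12]=0x0: jnz/J
  [11:0] imm=0 = #0
  target = base 0x5bc8 + off 0x1e + 2 + imm 0 = 0x5be8

0x5be8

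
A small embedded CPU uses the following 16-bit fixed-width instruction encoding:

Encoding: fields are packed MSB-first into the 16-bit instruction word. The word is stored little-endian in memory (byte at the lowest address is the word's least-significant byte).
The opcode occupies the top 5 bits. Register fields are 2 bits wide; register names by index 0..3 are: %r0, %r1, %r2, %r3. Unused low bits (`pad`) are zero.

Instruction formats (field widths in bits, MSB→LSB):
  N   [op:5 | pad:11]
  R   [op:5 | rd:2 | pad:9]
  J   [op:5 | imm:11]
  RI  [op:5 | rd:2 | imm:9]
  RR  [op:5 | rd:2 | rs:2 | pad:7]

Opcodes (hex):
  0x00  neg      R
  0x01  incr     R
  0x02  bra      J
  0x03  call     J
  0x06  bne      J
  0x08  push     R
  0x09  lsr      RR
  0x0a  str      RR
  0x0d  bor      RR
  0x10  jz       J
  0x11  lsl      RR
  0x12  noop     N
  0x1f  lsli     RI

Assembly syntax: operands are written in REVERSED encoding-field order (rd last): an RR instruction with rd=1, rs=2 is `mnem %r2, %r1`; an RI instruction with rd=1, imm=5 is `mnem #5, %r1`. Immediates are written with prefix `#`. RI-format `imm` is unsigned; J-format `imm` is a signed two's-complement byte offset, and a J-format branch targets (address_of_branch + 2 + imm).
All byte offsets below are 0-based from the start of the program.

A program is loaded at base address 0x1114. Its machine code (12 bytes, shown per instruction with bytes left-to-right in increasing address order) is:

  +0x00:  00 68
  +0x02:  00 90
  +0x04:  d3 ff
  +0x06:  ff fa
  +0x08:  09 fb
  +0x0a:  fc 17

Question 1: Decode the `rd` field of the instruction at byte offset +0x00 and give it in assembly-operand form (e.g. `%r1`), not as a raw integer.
%r0

[00] 00 68 → 0x6800
  top 5b → 0xd → bor [RR]
  rd: (w>>9)&0x3=0x0 → %r0
  rs: (w>>7)&0x3=0x0 → %r0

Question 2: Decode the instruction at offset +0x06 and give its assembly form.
lsli #255, %r1

+0x06: ff fa ⇒ word 0xfaff (little)
  opcode bits[15:11]=0x1f: lsli/RI
  rd@[10:9]=0x1 ⇒ %r1
  imm@[8:0]=0xff ⇒ #255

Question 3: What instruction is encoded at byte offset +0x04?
off 0x04: read d3 ff as little → 0xffd3
  op=0xffd3>>11=0x1f ⇒ lsli (RI)
  [10:9] rd=3 = %r3
  [8:0] imm=467 = #467

lsli #467, %r3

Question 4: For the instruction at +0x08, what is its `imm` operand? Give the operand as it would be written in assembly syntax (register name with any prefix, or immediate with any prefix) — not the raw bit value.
[08] 09 fb → 0xfb09
  opcode bits[15:11]=0x1f: lsli/RI
  [10:9] rd=1 = %r1
  [8:0] imm=265 = #265

#265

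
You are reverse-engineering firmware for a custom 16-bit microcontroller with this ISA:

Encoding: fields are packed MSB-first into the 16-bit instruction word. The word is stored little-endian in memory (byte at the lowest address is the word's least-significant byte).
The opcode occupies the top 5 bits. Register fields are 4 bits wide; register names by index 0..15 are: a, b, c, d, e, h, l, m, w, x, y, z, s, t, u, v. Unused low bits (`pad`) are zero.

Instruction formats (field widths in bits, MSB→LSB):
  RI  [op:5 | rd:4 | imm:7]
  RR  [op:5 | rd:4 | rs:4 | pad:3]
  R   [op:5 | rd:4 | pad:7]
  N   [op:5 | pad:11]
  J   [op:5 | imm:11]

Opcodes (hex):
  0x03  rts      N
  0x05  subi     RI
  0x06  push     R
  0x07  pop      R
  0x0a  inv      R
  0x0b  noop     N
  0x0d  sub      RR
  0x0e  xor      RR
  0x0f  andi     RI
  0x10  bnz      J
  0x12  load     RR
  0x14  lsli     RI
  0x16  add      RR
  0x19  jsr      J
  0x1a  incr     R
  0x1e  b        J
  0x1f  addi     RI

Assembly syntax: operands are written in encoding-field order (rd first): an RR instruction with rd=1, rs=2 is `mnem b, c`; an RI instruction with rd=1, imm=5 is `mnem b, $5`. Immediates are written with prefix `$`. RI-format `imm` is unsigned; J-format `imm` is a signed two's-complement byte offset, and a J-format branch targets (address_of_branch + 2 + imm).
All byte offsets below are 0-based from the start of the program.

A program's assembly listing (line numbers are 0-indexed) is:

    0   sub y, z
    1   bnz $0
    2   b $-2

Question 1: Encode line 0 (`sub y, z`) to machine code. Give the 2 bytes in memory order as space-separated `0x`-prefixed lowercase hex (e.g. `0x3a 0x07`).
L0: sub op=0xd:5|rd=10:4|rs=11:4|pad=0:3 ⇒ 0x6d58 ⇒ little 58 6d

0x58 0x6d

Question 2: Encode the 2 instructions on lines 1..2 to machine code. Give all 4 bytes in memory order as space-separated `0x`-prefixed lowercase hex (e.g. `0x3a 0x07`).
0x00 0x80 0xfe 0xf7

L1: bnz op=0x10:5|imm=0:11 ⇒ 0x8000 ⇒ little 00 80
L2: b op=0x1e:5|imm=-2:11 ⇒ 0xf7fe ⇒ little fe f7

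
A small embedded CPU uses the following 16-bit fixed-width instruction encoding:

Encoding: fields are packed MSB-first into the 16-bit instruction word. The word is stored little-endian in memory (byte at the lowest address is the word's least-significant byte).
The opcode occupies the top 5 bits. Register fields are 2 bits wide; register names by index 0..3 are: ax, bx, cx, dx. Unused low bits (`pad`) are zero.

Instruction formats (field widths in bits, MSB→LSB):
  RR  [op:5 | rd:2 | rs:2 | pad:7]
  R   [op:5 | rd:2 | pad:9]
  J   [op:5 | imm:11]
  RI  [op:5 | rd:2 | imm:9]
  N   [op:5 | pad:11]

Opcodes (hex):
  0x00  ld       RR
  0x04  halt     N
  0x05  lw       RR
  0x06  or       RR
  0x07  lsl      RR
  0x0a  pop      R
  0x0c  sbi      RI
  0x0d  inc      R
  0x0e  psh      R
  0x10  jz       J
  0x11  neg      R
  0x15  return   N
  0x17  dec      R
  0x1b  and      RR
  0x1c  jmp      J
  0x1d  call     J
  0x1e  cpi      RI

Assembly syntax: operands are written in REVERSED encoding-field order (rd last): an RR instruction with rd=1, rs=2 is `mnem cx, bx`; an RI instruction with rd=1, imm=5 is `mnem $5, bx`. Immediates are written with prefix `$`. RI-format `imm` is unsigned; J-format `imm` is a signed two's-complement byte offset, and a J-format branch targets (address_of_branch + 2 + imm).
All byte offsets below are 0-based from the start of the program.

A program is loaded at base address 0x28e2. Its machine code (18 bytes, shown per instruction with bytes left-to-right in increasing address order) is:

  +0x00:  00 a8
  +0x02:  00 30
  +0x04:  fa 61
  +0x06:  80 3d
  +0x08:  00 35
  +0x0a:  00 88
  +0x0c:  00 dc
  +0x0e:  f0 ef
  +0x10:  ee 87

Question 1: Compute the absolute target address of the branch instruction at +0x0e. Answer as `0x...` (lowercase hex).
off 0x0e: read f0 ef as little → 0xeff0
  opcode bits[15:11]=0x1d: call/J
  [10:0] imm=2032 (s11→-16) = $-16
  target = base 0x28e2 + off 0x0e + 2 + imm -16 = 0x28e2

0x28e2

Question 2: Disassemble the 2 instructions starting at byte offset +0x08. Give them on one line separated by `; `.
+0x08: 00 35 ⇒ word 0x3500 (little)
  op=0x3500>>11=0x6 ⇒ or (RR)
  rd@[10:9]=0x2 ⇒ cx
  rs@[8:7]=0x2 ⇒ cx
+0x0a: 00 88 ⇒ word 0x8800 (little)
  op=0x8800>>11=0x11 ⇒ neg (R)
  rd@[10:9]=0x0 ⇒ ax

or cx, cx; neg ax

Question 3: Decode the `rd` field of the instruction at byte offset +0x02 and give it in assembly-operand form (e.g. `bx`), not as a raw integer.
off 0x02: read 00 30 as little → 0x3000
  op=0x3000>>11=0x6 ⇒ or (RR)
  [10:9] rd=0 = ax
  [8:7] rs=0 = ax

ax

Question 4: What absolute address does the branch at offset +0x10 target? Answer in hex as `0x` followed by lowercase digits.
0x28e2

[10] ee 87 → 0x87ee
  op=0x87ee>>11=0x10 ⇒ jz (J)
  imm: (w>>0)&0x7ff=0x7ee (s11→-18) → $-18
  target = base 0x28e2 + off 0x10 + 2 + imm -18 = 0x28e2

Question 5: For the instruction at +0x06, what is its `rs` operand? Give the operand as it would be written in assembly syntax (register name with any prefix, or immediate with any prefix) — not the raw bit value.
+0x06: 80 3d ⇒ word 0x3d80 (little)
  op=0x3d80>>11=0x7 ⇒ lsl (RR)
  rd: (w>>9)&0x3=0x2 → cx
  rs: (w>>7)&0x3=0x3 → dx

dx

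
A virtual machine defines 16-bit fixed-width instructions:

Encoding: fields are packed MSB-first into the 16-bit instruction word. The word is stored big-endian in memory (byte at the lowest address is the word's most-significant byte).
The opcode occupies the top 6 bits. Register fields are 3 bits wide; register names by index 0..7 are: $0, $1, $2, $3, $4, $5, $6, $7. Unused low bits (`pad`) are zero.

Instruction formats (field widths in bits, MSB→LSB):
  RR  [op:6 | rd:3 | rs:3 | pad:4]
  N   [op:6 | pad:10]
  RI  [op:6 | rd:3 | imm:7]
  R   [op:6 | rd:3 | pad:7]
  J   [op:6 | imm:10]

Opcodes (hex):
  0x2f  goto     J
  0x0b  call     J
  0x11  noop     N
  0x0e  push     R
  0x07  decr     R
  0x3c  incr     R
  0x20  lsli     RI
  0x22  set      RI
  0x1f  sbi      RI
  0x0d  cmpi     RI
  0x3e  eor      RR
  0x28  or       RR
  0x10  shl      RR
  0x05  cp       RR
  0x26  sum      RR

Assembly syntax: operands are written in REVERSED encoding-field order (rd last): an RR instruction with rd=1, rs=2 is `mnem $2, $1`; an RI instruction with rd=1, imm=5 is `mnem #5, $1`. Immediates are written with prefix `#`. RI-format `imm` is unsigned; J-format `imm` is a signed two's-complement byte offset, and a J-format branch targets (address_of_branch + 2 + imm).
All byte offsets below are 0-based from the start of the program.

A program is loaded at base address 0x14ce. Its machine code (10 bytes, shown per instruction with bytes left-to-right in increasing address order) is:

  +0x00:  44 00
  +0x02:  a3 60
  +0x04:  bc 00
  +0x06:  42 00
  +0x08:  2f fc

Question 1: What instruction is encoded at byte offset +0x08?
+0x08: 2f fc ⇒ word 0x2ffc (big)
  op=0x2ffc>>10=0xb ⇒ call (J)
  [9:0] imm=1020 (s10→-4) = #-4

call #-4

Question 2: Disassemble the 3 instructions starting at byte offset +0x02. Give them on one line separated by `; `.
or $6, $6; goto #0; shl $0, $4

off 0x02: read a3 60 as big → 0xa360
  top 6b → 0x28 → or [RR]
  rd: (w>>7)&0x7=0x6 → $6
  rs: (w>>4)&0x7=0x6 → $6
off 0x04: read bc 00 as big → 0xbc00
  top 6b → 0x2f → goto [J]
  imm: (w>>0)&0x3ff=0x0 → #0
off 0x06: read 42 00 as big → 0x4200
  top 6b → 0x10 → shl [RR]
  rd: (w>>7)&0x7=0x4 → $4
  rs: (w>>4)&0x7=0x0 → $0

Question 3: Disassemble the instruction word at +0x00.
noop

@+00  big-endian(44 00) = 0x4400
  top 6b → 0x11 → noop [N]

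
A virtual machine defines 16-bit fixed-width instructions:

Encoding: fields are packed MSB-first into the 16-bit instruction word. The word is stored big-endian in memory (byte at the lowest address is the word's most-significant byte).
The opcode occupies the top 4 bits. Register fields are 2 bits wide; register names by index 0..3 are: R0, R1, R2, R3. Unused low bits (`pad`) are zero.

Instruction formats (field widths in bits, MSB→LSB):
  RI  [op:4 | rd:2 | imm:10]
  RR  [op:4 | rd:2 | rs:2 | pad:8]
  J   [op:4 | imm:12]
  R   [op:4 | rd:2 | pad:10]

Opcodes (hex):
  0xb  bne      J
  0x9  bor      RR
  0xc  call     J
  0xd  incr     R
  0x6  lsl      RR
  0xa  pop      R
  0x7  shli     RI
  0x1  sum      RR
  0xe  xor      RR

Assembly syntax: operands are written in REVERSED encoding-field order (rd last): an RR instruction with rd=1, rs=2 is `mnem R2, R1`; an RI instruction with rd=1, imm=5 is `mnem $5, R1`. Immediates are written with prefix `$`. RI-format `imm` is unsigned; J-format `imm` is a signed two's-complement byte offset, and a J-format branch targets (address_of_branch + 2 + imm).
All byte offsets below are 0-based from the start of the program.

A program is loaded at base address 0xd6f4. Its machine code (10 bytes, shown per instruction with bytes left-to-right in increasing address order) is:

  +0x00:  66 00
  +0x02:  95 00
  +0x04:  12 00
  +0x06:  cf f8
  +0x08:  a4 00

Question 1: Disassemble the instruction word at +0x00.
lsl R2, R1

+0x00: 66 00 ⇒ word 0x6600 (big)
  top 4b → 0x6 → lsl [RR]
  rd: (w>>10)&0x3=0x1 → R1
  rs: (w>>8)&0x3=0x2 → R2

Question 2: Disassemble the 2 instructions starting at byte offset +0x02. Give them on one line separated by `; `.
[02] 95 00 → 0x9500
  top 4b → 0x9 → bor [RR]
  rd@[11:10]=0x1 ⇒ R1
  rs@[9:8]=0x1 ⇒ R1
[04] 12 00 → 0x1200
  top 4b → 0x1 → sum [RR]
  rd@[11:10]=0x0 ⇒ R0
  rs@[9:8]=0x2 ⇒ R2

bor R1, R1; sum R2, R0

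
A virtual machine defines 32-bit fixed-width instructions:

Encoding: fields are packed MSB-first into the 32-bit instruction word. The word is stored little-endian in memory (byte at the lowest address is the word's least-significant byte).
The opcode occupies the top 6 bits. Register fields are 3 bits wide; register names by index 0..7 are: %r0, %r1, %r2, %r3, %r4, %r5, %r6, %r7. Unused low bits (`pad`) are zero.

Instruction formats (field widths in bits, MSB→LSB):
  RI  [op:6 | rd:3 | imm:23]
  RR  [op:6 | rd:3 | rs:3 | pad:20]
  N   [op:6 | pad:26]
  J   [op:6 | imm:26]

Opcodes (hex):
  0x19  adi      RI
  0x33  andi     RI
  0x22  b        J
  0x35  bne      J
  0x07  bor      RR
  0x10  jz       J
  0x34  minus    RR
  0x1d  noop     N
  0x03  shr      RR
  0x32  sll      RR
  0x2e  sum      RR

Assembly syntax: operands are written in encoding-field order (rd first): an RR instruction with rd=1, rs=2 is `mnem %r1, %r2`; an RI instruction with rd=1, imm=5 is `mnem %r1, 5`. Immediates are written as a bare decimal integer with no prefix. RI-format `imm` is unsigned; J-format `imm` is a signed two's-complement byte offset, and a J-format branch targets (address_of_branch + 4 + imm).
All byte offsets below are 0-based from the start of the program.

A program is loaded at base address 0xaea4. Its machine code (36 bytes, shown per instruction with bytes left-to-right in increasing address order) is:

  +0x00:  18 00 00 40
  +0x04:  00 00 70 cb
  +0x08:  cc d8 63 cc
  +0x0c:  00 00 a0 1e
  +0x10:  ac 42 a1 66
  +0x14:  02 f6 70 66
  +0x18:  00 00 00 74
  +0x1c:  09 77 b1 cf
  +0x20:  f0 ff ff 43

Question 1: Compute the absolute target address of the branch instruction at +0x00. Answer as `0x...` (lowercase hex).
[00] 18 00 00 40 → 0x40000018
  top 6b → 0x10 → jz [J]
  [25:0] imm=24 = 24
  target = base 0xaea4 + off 0x00 + 4 + imm 24 = 0xaec0

0xaec0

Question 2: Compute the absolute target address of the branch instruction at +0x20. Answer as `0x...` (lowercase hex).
+0x20: f0 ff ff 43 ⇒ word 0x43fffff0 (little)
  top 6b → 0x10 → jz [J]
  [25:0] imm=67108848 (s26→-16) = -16
  target = base 0xaea4 + off 0x20 + 4 + imm -16 = 0xaeb8

0xaeb8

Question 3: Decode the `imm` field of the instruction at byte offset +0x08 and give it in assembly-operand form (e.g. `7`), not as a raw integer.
6543564

@+08  little-endian(cc d8 63 cc) = 0xcc63d8cc
  opcode bits[31:26]=0x33: andi/RI
  rd: (w>>23)&0x7=0x0 → %r0
  imm: (w>>0)&0x7fffff=0x63d8cc → 6543564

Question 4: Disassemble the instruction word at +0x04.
off 0x04: read 00 00 70 cb as little → 0xcb700000
  op=0xcb700000>>26=0x32 ⇒ sll (RR)
  rd@[25:23]=0x6 ⇒ %r6
  rs@[22:20]=0x7 ⇒ %r7

sll %r6, %r7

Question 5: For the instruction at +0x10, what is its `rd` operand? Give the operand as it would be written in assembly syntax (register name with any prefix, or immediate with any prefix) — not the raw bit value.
%r5

off 0x10: read ac 42 a1 66 as little → 0x66a142ac
  op=0x66a142ac>>26=0x19 ⇒ adi (RI)
  rd@[25:23]=0x5 ⇒ %r5
  imm@[22:0]=0x2142ac ⇒ 2179756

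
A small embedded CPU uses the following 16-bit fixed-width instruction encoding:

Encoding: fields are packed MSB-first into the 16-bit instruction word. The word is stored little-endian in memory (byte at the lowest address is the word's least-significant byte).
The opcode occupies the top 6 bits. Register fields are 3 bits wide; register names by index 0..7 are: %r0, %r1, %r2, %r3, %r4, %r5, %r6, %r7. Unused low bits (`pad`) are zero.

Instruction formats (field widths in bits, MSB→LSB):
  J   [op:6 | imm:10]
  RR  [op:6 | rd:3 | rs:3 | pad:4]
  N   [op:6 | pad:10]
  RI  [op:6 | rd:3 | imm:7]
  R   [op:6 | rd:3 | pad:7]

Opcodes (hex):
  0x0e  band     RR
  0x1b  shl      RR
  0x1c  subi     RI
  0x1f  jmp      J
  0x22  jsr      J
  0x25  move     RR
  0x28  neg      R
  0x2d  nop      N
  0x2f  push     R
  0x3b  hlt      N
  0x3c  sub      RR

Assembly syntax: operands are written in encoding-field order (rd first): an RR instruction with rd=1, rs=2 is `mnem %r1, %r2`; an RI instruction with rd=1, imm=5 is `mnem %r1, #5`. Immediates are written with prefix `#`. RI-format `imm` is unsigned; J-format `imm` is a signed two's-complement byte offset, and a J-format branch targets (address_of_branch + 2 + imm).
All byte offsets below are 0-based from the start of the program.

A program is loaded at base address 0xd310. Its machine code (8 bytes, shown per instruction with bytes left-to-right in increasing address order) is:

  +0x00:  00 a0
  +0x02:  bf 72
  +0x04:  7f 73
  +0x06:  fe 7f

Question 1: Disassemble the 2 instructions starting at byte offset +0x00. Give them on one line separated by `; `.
off 0x00: read 00 a0 as little → 0xa000
  op=0xa000>>10=0x28 ⇒ neg (R)
  rd: (w>>7)&0x7=0x0 → %r0
off 0x02: read bf 72 as little → 0x72bf
  op=0x72bf>>10=0x1c ⇒ subi (RI)
  rd: (w>>7)&0x7=0x5 → %r5
  imm: (w>>0)&0x7f=0x3f → #63

neg %r0; subi %r5, #63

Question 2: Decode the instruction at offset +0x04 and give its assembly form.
subi %r6, #127

[04] 7f 73 → 0x737f
  top 6b → 0x1c → subi [RI]
  [9:7] rd=6 = %r6
  [6:0] imm=127 = #127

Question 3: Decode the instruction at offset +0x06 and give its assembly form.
jmp #-2

[06] fe 7f → 0x7ffe
  top 6b → 0x1f → jmp [J]
  imm@[9:0]=0x3fe (s10→-2) ⇒ #-2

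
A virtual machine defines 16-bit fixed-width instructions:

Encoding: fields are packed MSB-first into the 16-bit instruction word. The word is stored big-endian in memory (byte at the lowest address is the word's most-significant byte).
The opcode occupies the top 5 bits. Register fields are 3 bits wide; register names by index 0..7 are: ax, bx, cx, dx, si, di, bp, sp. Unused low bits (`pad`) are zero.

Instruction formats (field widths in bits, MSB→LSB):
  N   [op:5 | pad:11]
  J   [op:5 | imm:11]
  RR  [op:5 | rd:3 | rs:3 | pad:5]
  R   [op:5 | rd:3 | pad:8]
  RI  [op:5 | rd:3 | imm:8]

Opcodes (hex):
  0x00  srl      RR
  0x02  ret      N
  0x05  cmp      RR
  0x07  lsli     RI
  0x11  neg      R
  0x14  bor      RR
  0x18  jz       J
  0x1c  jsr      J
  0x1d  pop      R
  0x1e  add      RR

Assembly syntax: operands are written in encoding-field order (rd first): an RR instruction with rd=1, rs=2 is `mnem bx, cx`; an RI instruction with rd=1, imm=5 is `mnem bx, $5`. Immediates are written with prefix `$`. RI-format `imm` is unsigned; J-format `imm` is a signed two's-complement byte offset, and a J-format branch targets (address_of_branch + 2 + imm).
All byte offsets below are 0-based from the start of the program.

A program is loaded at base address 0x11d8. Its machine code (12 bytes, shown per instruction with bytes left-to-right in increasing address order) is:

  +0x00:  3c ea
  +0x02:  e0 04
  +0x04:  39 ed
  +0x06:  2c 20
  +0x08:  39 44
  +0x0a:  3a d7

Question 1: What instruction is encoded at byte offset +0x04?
+0x04: 39 ed ⇒ word 0x39ed (big)
  top 5b → 0x7 → lsli [RI]
  rd@[10:8]=0x1 ⇒ bx
  imm@[7:0]=0xed ⇒ $237

lsli bx, $237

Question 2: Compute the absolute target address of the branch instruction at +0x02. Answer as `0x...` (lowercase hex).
0x11e0

@+02  big-endian(e0 04) = 0xe004
  top 5b → 0x1c → jsr [J]
  imm@[10:0]=0x4 ⇒ $4
  target = base 0x11d8 + off 0x02 + 2 + imm 4 = 0x11e0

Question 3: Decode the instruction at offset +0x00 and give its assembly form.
lsli si, $234

+0x00: 3c ea ⇒ word 0x3cea (big)
  top 5b → 0x7 → lsli [RI]
  [10:8] rd=4 = si
  [7:0] imm=234 = $234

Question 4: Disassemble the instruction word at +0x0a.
lsli cx, $215

@+0a  big-endian(3a d7) = 0x3ad7
  op=0x3ad7>>11=0x7 ⇒ lsli (RI)
  rd@[10:8]=0x2 ⇒ cx
  imm@[7:0]=0xd7 ⇒ $215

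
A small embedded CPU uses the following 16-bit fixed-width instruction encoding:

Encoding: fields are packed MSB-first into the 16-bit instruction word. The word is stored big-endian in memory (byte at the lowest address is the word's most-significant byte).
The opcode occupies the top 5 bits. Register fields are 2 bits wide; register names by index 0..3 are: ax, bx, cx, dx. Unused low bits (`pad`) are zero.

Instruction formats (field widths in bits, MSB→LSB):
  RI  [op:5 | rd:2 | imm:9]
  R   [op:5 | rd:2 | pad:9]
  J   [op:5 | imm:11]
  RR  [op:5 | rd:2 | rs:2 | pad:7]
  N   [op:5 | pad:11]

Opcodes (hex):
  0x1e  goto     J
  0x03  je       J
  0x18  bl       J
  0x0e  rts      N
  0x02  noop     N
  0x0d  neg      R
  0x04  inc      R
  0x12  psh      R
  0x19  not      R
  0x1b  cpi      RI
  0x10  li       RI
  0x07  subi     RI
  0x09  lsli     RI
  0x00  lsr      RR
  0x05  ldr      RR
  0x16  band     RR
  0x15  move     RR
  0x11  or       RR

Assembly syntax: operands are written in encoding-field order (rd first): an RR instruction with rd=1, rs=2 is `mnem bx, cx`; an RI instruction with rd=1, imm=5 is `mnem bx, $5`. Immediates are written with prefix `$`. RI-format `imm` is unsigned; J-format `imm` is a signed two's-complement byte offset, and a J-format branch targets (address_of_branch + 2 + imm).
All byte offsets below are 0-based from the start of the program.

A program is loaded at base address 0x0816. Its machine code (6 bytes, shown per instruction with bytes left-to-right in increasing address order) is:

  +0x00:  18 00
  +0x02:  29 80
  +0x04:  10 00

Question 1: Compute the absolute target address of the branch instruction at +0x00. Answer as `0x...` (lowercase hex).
0x0818

@+00  big-endian(18 00) = 0x1800
  opcode bits[15:11]=0x3: je/J
  imm@[10:0]=0x0 ⇒ $0
  target = base 0x0816 + off 0x00 + 2 + imm 0 = 0x0818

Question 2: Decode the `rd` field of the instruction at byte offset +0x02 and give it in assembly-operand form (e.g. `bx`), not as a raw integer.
ax

@+02  big-endian(29 80) = 0x2980
  top 5b → 0x5 → ldr [RR]
  rd: (w>>9)&0x3=0x0 → ax
  rs: (w>>7)&0x3=0x3 → dx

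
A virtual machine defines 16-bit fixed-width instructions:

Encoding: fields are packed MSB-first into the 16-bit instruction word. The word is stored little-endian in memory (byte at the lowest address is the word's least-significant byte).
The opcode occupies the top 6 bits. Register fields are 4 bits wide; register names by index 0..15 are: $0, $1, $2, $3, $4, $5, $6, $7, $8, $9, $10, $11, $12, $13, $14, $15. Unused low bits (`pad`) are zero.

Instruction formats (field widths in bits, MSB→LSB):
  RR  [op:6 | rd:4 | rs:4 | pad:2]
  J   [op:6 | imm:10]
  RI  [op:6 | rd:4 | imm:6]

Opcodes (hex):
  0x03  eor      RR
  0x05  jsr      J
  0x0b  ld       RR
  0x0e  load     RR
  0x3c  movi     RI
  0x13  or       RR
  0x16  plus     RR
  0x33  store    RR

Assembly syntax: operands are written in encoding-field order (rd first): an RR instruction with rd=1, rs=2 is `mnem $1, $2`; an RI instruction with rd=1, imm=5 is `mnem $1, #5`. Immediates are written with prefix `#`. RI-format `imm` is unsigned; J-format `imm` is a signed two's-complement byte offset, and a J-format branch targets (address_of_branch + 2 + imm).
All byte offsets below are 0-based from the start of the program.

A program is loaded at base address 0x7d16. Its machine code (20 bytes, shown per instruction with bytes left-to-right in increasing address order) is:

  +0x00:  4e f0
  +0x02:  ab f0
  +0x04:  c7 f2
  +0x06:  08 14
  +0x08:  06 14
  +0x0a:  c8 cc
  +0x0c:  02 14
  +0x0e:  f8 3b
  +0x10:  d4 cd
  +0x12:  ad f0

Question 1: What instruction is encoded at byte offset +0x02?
movi $2, #43

@+02  little-endian(ab f0) = 0xf0ab
  op=0xf0ab>>10=0x3c ⇒ movi (RI)
  rd: (w>>6)&0xf=0x2 → $2
  imm: (w>>0)&0x3f=0x2b → #43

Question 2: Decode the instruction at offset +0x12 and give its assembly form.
+0x12: ad f0 ⇒ word 0xf0ad (little)
  top 6b → 0x3c → movi [RI]
  [9:6] rd=2 = $2
  [5:0] imm=45 = #45

movi $2, #45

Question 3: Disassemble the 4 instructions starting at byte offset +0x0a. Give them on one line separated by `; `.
store $3, $2; jsr #2; load $15, $14; store $7, $5

@+0a  little-endian(c8 cc) = 0xccc8
  top 6b → 0x33 → store [RR]
  rd: (w>>6)&0xf=0x3 → $3
  rs: (w>>2)&0xf=0x2 → $2
@+0c  little-endian(02 14) = 0x1402
  top 6b → 0x5 → jsr [J]
  imm: (w>>0)&0x3ff=0x2 → #2
@+0e  little-endian(f8 3b) = 0x3bf8
  top 6b → 0xe → load [RR]
  rd: (w>>6)&0xf=0xf → $15
  rs: (w>>2)&0xf=0xe → $14
@+10  little-endian(d4 cd) = 0xcdd4
  top 6b → 0x33 → store [RR]
  rd: (w>>6)&0xf=0x7 → $7
  rs: (w>>2)&0xf=0x5 → $5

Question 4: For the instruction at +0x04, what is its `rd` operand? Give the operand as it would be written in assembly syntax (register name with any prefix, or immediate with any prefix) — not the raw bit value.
$11

+0x04: c7 f2 ⇒ word 0xf2c7 (little)
  op=0xf2c7>>10=0x3c ⇒ movi (RI)
  [9:6] rd=11 = $11
  [5:0] imm=7 = #7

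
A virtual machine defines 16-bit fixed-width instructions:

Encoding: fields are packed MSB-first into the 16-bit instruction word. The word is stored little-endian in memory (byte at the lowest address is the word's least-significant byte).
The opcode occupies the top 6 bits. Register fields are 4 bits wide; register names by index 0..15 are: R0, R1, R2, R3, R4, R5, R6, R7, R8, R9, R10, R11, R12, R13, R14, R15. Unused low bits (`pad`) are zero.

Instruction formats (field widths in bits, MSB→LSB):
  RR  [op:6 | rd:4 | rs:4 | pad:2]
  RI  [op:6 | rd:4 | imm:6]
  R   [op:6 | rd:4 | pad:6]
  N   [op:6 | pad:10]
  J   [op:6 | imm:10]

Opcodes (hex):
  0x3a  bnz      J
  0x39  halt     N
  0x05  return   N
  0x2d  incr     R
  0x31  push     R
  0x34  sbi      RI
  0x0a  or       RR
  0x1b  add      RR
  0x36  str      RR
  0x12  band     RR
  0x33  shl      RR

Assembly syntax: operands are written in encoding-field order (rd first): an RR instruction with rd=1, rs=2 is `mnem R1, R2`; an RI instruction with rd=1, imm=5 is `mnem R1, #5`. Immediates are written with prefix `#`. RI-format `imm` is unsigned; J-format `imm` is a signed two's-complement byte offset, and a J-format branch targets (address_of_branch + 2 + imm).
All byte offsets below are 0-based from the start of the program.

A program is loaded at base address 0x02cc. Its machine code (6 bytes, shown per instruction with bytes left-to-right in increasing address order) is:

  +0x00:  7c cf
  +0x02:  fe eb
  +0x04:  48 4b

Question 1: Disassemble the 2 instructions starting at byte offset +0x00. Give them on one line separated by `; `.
off 0x00: read 7c cf as little → 0xcf7c
  opcode bits[15:10]=0x33: shl/RR
  rd: (w>>6)&0xf=0xd → R13
  rs: (w>>2)&0xf=0xf → R15
off 0x02: read fe eb as little → 0xebfe
  opcode bits[15:10]=0x3a: bnz/J
  imm: (w>>0)&0x3ff=0x3fe (s10→-2) → #-2

shl R13, R15; bnz #-2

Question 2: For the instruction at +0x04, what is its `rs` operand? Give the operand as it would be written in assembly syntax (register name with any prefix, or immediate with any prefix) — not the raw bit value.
R2

@+04  little-endian(48 4b) = 0x4b48
  top 6b → 0x12 → band [RR]
  [9:6] rd=13 = R13
  [5:2] rs=2 = R2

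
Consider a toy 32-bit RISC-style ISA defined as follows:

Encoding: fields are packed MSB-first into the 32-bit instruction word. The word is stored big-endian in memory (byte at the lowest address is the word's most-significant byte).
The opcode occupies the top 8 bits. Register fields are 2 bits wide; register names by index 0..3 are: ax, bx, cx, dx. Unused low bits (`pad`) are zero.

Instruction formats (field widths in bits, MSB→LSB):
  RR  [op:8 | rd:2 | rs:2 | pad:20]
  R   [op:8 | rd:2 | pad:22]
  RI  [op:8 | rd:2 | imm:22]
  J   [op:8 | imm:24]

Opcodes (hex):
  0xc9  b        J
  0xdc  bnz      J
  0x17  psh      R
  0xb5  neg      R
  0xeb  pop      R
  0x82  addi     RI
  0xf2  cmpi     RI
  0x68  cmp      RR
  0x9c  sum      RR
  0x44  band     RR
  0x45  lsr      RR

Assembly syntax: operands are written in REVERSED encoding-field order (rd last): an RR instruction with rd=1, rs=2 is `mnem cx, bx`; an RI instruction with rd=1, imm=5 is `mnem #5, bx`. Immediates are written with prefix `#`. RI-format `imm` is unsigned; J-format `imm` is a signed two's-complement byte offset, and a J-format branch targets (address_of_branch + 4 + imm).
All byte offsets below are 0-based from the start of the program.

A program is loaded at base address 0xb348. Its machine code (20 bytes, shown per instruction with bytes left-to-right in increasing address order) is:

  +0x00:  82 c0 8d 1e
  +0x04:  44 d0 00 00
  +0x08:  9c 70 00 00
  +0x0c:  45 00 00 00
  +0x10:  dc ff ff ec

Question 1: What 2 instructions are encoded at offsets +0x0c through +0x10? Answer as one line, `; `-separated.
lsr ax, ax; bnz #-20

+0x0c: 45 00 00 00 ⇒ word 0x45000000 (big)
  op=0x45000000>>24=0x45 ⇒ lsr (RR)
  rd@[23:22]=0x0 ⇒ ax
  rs@[21:20]=0x0 ⇒ ax
+0x10: dc ff ff ec ⇒ word 0xdcffffec (big)
  op=0xdcffffec>>24=0xdc ⇒ bnz (J)
  imm@[23:0]=0xffffec (s24→-20) ⇒ #-20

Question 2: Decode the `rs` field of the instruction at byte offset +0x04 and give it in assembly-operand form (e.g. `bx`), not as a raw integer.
[04] 44 d0 00 00 → 0x44d00000
  opcode bits[31:24]=0x44: band/RR
  rd@[23:22]=0x3 ⇒ dx
  rs@[21:20]=0x1 ⇒ bx

bx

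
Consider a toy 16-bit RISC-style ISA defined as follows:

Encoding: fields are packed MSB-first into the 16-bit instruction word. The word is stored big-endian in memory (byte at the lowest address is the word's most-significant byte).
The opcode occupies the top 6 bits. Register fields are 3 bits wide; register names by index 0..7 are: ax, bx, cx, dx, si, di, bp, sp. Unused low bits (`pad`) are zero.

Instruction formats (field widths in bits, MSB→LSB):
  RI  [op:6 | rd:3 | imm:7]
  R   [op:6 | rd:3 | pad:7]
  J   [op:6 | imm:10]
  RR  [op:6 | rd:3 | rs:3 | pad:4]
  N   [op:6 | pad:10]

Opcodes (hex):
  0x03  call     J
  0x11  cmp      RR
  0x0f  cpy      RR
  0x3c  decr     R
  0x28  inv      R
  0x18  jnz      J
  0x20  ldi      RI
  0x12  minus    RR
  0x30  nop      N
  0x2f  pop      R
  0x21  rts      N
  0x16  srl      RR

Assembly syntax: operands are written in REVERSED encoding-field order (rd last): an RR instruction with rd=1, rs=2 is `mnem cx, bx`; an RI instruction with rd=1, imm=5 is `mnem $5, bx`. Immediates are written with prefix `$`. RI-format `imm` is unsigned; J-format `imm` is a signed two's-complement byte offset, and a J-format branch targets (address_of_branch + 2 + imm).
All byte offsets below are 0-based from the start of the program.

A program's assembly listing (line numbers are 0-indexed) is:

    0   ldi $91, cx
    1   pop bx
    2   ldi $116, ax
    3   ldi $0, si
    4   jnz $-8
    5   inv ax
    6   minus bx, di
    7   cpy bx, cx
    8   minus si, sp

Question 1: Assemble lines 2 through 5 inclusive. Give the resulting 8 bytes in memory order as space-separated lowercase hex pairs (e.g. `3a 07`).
2. ldi fields op=0x20:6|rd=0:3|imm=116:7 → word 8074h → 80 74
3. ldi fields op=0x20:6|rd=4:3|imm=0:7 → word 8200h → 82 00
4. jnz fields op=0x18:6|imm=-8:10 → word 63f8h → 63 f8
5. inv fields op=0x28:6|rd=0:3|pad=0:7 → word a000h → a0 00

80 74 82 00 63 f8 a0 00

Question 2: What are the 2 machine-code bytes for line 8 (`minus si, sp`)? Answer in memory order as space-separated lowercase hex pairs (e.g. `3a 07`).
line 8 (minus): pack op=0x12:6|rd=7:3|rs=4:3|pad=0:4 = 0x4bc0; big→ 4b c0

4b c0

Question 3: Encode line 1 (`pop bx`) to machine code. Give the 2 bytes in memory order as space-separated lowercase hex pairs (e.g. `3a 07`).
1. pop fields op=0x2f:6|rd=1:3|pad=0:7 → word bc80h → bc 80

bc 80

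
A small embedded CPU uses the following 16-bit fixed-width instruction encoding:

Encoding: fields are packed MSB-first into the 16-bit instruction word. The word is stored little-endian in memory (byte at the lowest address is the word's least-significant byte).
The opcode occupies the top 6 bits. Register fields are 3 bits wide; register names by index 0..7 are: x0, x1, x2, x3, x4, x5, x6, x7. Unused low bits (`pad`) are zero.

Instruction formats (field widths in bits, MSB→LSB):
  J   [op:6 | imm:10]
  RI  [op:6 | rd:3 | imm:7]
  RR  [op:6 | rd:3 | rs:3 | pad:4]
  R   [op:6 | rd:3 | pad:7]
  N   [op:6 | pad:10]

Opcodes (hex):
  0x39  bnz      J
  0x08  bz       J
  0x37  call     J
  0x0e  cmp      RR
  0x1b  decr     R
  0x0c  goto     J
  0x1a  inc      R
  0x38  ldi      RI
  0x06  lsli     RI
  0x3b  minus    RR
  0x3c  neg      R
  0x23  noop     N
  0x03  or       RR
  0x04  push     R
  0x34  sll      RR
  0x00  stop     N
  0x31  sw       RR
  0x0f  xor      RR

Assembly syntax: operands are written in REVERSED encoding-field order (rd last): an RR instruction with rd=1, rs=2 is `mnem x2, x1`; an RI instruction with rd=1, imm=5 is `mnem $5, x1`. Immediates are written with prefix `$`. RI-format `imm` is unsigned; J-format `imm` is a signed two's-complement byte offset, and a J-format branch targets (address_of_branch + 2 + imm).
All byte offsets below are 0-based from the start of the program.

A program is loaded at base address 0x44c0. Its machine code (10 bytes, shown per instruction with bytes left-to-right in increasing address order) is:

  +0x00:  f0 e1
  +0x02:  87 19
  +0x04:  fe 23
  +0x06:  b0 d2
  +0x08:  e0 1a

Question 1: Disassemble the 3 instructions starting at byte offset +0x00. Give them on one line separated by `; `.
ldi $112, x3; lsli $7, x3; bz $-2

+0x00: f0 e1 ⇒ word 0xe1f0 (little)
  opcode bits[15:10]=0x38: ldi/RI
  [9:7] rd=3 = x3
  [6:0] imm=112 = $112
+0x02: 87 19 ⇒ word 0x1987 (little)
  opcode bits[15:10]=0x6: lsli/RI
  [9:7] rd=3 = x3
  [6:0] imm=7 = $7
+0x04: fe 23 ⇒ word 0x23fe (little)
  opcode bits[15:10]=0x8: bz/J
  [9:0] imm=1022 (s10→-2) = $-2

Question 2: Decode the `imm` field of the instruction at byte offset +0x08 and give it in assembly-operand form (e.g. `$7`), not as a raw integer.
$96

[08] e0 1a → 0x1ae0
  top 6b → 0x6 → lsli [RI]
  rd@[9:7]=0x5 ⇒ x5
  imm@[6:0]=0x60 ⇒ $96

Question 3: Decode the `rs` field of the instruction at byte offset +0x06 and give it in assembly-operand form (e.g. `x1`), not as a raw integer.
x3

@+06  little-endian(b0 d2) = 0xd2b0
  op=0xd2b0>>10=0x34 ⇒ sll (RR)
  rd@[9:7]=0x5 ⇒ x5
  rs@[6:4]=0x3 ⇒ x3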